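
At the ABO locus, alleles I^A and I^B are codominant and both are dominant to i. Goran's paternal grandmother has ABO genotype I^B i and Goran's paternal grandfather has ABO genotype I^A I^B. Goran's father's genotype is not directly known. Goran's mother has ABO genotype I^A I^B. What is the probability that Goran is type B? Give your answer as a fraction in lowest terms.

Goran's father's ABO genotype from I^B i × I^A I^B: 1/4 I^A I^B, 1/4 I^A i, 1/4 I^B I^B, 1/4 I^B i.
Crossing each possibility with the mother I^A I^B and summing P(type B): 1/4·1/4 + 1/4·1/4 + 1/4·1/2 + 1/4·1/2 = 3/8.

3/8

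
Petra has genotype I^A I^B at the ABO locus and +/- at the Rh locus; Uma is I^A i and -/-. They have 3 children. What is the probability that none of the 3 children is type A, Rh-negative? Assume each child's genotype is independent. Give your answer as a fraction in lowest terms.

27/64

ABO cross I^A I^B × I^A i → 1/2 A, 1/4 B, 1/4 AB.
Rh cross +/- × -/- → 1/2 Rh+, 1/2 Rh-; so P(type A, Rh-negative) = 1/2 × 1/2 = 1/4 per child.
P(not type A, Rh-negative) = 3/4 for one child; (3/4)^3 = 27/64.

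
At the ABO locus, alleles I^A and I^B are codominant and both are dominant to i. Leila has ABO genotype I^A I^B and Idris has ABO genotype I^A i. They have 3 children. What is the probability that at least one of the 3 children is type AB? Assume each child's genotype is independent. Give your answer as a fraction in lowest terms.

ABO cross I^A I^B × I^A i → 1/2 A, 1/4 B, 1/4 AB.
So P(type AB) = 1/4 per child.
P(none) = (3/4)^3 = 27/64; P(at least one) = 1 − 27/64 = 37/64.

37/64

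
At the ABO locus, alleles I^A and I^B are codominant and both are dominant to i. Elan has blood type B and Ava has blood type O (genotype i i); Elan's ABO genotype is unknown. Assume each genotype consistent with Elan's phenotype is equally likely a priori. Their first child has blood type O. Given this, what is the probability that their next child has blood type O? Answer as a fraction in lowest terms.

Possible genotypes: Elan ∈ {I^B I^B, I^B i}; Ava ∈ {i i}.
Weight each parental genotype pair by prior × P(type-O child):
  I^B i × i i: posterior weight 1; P(next child type O) = 1/2.
Weighted sum = 1/2.

1/2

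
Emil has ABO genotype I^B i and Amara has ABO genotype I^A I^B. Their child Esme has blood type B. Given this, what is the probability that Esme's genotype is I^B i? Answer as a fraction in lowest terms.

1/2

Cross I^B i × I^A I^B → 1/4 I^A I^B, 1/4 I^A i, 1/4 I^B I^B, 1/4 I^B i.
Type-B genotypes among offspring: I^B I^B (1/4), I^B i (1/4); total 1/2.
P(I^B i | type B) = (1/4) / (1/2) = 1/2.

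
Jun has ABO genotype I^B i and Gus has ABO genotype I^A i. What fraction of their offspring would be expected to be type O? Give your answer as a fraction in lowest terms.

ABO cross I^B i × I^A i → offspring phenotypes: 1/4 O, 1/4 A, 1/4 B, 1/4 AB.
So P(type O) = 1/4.

1/4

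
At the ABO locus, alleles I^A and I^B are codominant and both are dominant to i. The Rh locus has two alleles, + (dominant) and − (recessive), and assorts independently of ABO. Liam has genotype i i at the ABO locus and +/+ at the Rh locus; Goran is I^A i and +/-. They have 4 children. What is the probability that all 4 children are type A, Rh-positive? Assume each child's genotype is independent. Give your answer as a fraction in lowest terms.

1/16

ABO cross i i × I^A i → 1/2 O, 1/2 A.
Rh cross +/+ × +/- → 1 Rh+; so P(type A, Rh-positive) = 1/2 × 1 = 1/2 per child.
All 4 independent: (1/2)^4 = 1/16.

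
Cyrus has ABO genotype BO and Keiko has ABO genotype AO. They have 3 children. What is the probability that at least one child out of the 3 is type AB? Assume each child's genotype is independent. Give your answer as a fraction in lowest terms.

37/64

ABO cross BO × AO → 1/4 O, 1/4 A, 1/4 B, 1/4 AB.
So P(type AB) = 1/4 per child.
P(none) = (3/4)^3 = 27/64; P(at least one) = 1 − 27/64 = 37/64.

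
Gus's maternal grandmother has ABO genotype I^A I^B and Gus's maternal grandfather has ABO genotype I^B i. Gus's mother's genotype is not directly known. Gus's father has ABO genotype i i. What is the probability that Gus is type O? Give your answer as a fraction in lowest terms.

Gus's mother's ABO genotype from I^A I^B × I^B i: 1/4 I^A I^B, 1/4 I^A i, 1/4 I^B I^B, 1/4 I^B i.
Crossing each possibility with the father i i and summing P(type O): 1/4·0 + 1/4·1/2 + 1/4·0 + 1/4·1/2 = 1/4.

1/4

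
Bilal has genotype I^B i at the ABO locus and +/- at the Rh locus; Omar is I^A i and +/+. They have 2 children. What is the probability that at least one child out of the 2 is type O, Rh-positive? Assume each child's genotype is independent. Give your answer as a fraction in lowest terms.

ABO cross I^B i × I^A i → 1/4 O, 1/4 A, 1/4 B, 1/4 AB.
Rh cross +/- × +/+ → 1 Rh+; so P(type O, Rh-positive) = 1/4 × 1 = 1/4 per child.
P(none) = (3/4)^2 = 9/16; P(at least one) = 1 − 9/16 = 7/16.

7/16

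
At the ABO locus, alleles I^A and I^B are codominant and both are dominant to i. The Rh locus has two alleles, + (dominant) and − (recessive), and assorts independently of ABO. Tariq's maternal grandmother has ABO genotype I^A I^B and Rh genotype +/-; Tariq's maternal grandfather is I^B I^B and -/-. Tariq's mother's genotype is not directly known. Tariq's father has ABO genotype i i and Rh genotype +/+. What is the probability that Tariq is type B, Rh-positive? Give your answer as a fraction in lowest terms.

3/4

Tariq's mother's ABO genotype from I^A I^B × I^B I^B: 1/2 I^A I^B, 1/2 I^B I^B.
Crossing each possibility with the father i i and summing P(type B): 1/2·1/2 + 1/2·1 = 3/4.
Similarly for Rh via the mother's Rh distribution: P(Rh+) = 1.
Independent loci: 3/4 × 1 = 3/4.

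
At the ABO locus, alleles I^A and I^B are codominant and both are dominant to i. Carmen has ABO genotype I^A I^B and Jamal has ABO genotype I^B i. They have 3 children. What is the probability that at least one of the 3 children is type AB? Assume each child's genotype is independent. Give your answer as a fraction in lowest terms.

ABO cross I^A I^B × I^B i → 1/4 A, 1/2 B, 1/4 AB.
So P(type AB) = 1/4 per child.
P(none) = (3/4)^3 = 27/64; P(at least one) = 1 − 27/64 = 37/64.

37/64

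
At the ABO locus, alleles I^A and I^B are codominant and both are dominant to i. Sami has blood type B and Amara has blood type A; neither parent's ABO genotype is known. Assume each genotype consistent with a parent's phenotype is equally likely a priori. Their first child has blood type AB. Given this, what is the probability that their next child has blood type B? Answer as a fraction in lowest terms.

5/36

Possible genotypes: Sami ∈ {I^B I^B, I^B i}; Amara ∈ {I^A I^A, I^A i}.
Weight each parental genotype pair by prior × P(type-AB child):
  I^B I^B × I^A I^A: posterior weight 4/9; P(next child type B) = 0.
  I^B I^B × I^A i: posterior weight 2/9; P(next child type B) = 1/2.
  I^B i × I^A I^A: posterior weight 2/9; P(next child type B) = 0.
  I^B i × I^A i: posterior weight 1/9; P(next child type B) = 1/4.
Weighted sum = 5/36.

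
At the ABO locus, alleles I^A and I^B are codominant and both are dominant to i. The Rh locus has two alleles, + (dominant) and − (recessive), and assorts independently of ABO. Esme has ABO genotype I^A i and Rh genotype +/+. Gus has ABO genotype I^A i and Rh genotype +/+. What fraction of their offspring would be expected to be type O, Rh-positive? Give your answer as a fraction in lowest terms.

ABO cross I^A i × I^A i → offspring phenotypes: 1/4 O, 3/4 A.
Rh cross +/+ × +/+ → 1 Rh+.
Independent loci: P(type O, Rh-positive) = 1/4 × 1 = 1/4.

1/4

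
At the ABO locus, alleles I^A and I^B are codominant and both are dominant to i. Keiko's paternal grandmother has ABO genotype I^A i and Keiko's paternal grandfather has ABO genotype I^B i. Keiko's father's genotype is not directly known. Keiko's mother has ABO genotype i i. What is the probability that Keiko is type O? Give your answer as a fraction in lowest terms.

1/2

Keiko's father's ABO genotype from I^A i × I^B i: 1/4 I^A I^B, 1/4 I^A i, 1/4 I^B i, 1/4 i i.
Crossing each possibility with the mother i i and summing P(type O): 1/4·0 + 1/4·1/2 + 1/4·1/2 + 1/4·1 = 1/2.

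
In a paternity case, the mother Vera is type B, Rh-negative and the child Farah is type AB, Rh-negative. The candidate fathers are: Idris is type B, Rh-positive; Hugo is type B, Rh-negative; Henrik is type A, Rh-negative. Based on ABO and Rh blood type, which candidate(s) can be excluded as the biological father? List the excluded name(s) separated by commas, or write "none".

Idris, Hugo

A candidate is excluded only if no genotype consistent with his phenotype could produce a type AB, Rh-negative child with a type B, Rh-negative mother.
Idris (type B, Rh+): no genotype consistent with that phenotype can produce a type-AB Rh- child with a type-B mother.
Hugo (type B, Rh-): no genotype consistent with that phenotype can produce a type-AB Rh- child with a type-B mother.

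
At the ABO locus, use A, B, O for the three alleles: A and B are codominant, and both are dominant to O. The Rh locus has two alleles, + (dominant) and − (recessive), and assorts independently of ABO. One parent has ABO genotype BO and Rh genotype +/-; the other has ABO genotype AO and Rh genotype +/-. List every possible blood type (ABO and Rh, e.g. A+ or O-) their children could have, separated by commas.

Gametes from BO × AO give offspring ABO genotypes AB, AO, BO, OO, i.e. phenotypes O, A, B, AB.
Rh cross +/- × +/- → phenotypes Rh+, Rh-.
Combining independently: O+, O-, A+, A-, B+, B-, AB+, AB-.

O+, O-, A+, A-, B+, B-, AB+, AB-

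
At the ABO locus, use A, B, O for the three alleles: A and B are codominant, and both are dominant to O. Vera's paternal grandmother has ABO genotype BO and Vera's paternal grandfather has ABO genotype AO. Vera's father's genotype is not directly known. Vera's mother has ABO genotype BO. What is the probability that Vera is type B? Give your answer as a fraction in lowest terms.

Vera's father's ABO genotype from BO × AO: 1/4 AB, 1/4 AO, 1/4 BO, 1/4 OO.
Crossing each possibility with the mother BO and summing P(type B): 1/4·1/2 + 1/4·1/4 + 1/4·3/4 + 1/4·1/2 = 1/2.

1/2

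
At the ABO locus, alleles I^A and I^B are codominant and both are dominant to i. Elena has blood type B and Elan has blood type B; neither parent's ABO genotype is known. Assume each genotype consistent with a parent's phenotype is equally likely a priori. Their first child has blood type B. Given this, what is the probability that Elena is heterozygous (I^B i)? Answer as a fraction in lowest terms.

7/15

Possible genotypes: Elena ∈ {I^B I^B, I^B i}; Elan ∈ {I^B I^B, I^B i}.
Weight each parental genotype pair by prior × P(type-B child):
  I^B I^B × I^B I^B: posterior weight 4/15.
  I^B I^B × I^B i: posterior weight 4/15.
  I^B i × I^B I^B: posterior weight 4/15.
  I^B i × I^B i: posterior weight 1/5.
Sum the posterior weight over pairs where Elena is I^B i: 7/15.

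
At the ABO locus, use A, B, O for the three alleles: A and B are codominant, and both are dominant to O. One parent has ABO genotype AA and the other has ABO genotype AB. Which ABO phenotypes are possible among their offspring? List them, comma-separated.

A, AB

Gametes from AA × AB give offspring ABO genotypes AA, AB, i.e. phenotypes A, AB.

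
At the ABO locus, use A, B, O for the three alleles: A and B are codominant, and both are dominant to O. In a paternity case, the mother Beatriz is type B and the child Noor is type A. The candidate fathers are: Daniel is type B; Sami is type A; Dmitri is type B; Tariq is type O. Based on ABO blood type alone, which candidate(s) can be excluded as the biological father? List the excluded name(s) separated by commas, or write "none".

A candidate is excluded only if no genotype consistent with his phenotype could produce a type A child with a type B mother.
Daniel (type B): no genotype consistent with that phenotype can produce a type-A child with a type-B mother.
Dmitri (type B): no genotype consistent with that phenotype can produce a type-A child with a type-B mother.
Tariq (type O): no genotype consistent with that phenotype can produce a type-A child with a type-B mother.

Daniel, Dmitri, Tariq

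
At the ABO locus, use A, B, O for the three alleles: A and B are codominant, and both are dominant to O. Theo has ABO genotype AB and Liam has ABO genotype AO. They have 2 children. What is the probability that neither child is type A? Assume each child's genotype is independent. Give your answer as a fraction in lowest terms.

1/4

ABO cross AB × AO → 1/2 A, 1/4 B, 1/4 AB.
So P(type A) = 1/2 per child.
P(not type A) = 1/2 for one child; (1/2)^2 = 1/4.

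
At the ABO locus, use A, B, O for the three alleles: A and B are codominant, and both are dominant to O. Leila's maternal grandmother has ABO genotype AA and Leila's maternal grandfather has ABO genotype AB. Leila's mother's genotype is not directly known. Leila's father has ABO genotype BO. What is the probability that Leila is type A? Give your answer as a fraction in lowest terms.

3/8

Leila's mother's ABO genotype from AA × AB: 1/2 AA, 1/2 AB.
Crossing each possibility with the father BO and summing P(type A): 1/2·1/2 + 1/2·1/4 = 3/8.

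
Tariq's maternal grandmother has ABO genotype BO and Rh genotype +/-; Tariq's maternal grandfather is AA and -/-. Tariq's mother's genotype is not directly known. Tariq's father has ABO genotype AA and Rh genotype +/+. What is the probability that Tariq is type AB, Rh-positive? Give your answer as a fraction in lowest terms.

1/4

Tariq's mother's ABO genotype from BO × AA: 1/2 AB, 1/2 AO.
Crossing each possibility with the father AA and summing P(type AB): 1/2·1/2 + 1/2·0 = 1/4.
Similarly for Rh via the mother's Rh distribution: P(Rh+) = 1.
Independent loci: 1/4 × 1 = 1/4.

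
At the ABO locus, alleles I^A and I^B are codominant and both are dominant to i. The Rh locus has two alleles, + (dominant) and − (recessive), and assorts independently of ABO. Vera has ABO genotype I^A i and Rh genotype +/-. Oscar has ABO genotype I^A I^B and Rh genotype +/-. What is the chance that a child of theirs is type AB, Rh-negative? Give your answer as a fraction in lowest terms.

1/16

ABO cross I^A i × I^A I^B → offspring phenotypes: 1/2 A, 1/4 B, 1/4 AB.
Rh cross +/- × +/- → 3/4 Rh+, 1/4 Rh-.
Independent loci: P(type AB, Rh-negative) = 1/4 × 1/4 = 1/16.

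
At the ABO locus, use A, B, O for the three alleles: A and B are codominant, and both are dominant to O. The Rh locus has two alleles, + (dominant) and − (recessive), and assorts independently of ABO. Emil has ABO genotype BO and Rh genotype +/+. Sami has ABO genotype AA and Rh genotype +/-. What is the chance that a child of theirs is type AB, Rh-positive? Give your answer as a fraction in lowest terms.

1/2

ABO cross BO × AA → offspring phenotypes: 1/2 A, 1/2 AB.
Rh cross +/+ × +/- → 1 Rh+.
Independent loci: P(type AB, Rh-positive) = 1/2 × 1 = 1/2.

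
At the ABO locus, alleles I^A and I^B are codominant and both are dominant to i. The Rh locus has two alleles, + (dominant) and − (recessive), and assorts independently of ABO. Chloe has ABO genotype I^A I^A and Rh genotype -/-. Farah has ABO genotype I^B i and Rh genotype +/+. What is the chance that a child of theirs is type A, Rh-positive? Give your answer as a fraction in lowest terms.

1/2

ABO cross I^A I^A × I^B i → offspring phenotypes: 1/2 A, 1/2 AB.
Rh cross -/- × +/+ → 1 Rh+.
Independent loci: P(type A, Rh-positive) = 1/2 × 1 = 1/2.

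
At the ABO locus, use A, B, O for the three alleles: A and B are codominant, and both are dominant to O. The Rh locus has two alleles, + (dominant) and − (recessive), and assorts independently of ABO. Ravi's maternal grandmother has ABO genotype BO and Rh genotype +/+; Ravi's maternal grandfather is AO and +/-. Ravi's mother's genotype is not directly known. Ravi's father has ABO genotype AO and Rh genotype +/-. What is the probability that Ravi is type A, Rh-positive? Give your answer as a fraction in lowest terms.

7/16

Ravi's mother's ABO genotype from BO × AO: 1/4 AB, 1/4 AO, 1/4 BO, 1/4 OO.
Crossing each possibility with the father AO and summing P(type A): 1/4·1/2 + 1/4·3/4 + 1/4·1/4 + 1/4·1/2 = 1/2.
Similarly for Rh via the mother's Rh distribution: P(Rh+) = 7/8.
Independent loci: 1/2 × 7/8 = 7/16.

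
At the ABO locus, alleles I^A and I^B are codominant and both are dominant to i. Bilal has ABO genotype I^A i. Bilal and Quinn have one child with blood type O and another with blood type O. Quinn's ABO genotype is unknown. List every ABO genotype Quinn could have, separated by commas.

For each candidate genotype of Quinn, check whether crossing it with I^A i can produce every observed child phenotype.
  I^A I^A → possible child types {A} ✗
  I^A I^B → possible child types {A, B, AB} ✗
  I^A i → possible child types {O, A} ✓
  I^B I^B → possible child types {B, AB} ✗
  I^B i → possible child types {O, A, B, AB} ✓
  i i → possible child types {O, A} ✓

I^A i, I^B i, i i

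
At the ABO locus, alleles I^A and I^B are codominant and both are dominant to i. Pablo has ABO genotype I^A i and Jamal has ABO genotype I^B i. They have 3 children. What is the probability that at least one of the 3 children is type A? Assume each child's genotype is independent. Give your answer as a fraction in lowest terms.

37/64

ABO cross I^A i × I^B i → 1/4 O, 1/4 A, 1/4 B, 1/4 AB.
So P(type A) = 1/4 per child.
P(none) = (3/4)^3 = 27/64; P(at least one) = 1 − 27/64 = 37/64.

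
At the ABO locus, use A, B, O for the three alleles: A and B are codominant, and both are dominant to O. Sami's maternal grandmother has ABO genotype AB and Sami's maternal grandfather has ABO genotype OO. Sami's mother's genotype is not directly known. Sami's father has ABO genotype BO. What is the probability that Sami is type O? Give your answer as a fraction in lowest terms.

Sami's mother's ABO genotype from AB × OO: 1/2 AO, 1/2 BO.
Crossing each possibility with the father BO and summing P(type O): 1/2·1/4 + 1/2·1/4 = 1/4.

1/4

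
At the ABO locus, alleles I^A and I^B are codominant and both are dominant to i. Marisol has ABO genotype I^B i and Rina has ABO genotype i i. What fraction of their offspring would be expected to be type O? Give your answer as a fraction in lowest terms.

ABO cross I^B i × i i → offspring phenotypes: 1/2 O, 1/2 B.
So P(type O) = 1/2.

1/2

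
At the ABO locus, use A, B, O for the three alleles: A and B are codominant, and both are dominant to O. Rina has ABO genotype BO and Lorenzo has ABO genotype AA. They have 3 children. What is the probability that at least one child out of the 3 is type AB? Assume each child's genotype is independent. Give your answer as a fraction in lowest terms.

7/8

ABO cross BO × AA → 1/2 A, 1/2 AB.
So P(type AB) = 1/2 per child.
P(none) = (1/2)^3 = 1/8; P(at least one) = 1 − 1/8 = 7/8.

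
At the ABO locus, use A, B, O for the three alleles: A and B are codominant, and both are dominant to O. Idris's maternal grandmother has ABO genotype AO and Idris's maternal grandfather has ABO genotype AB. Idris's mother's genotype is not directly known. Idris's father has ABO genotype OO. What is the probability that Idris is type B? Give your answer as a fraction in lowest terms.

1/4

Idris's mother's ABO genotype from AO × AB: 1/4 AA, 1/4 AB, 1/4 AO, 1/4 BO.
Crossing each possibility with the father OO and summing P(type B): 1/4·0 + 1/4·1/2 + 1/4·0 + 1/4·1/2 = 1/4.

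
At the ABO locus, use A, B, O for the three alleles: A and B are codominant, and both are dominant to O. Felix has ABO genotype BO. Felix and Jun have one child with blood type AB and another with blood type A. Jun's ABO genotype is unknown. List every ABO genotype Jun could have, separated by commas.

For each candidate genotype of Jun, check whether crossing it with BO can produce every observed child phenotype.
  AA → possible child types {A, AB} ✓
  AB → possible child types {A, B, AB} ✓
  AO → possible child types {O, A, B, AB} ✓
  BB → possible child types {B} ✗
  BO → possible child types {O, B} ✗
  OO → possible child types {O, B} ✗

AA, AB, AO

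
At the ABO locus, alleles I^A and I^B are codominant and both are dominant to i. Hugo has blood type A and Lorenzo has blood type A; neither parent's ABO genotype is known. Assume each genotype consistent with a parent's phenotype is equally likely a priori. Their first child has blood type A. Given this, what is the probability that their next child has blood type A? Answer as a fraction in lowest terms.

19/20

Possible genotypes: Hugo ∈ {I^A I^A, I^A i}; Lorenzo ∈ {I^A I^A, I^A i}.
Weight each parental genotype pair by prior × P(type-A child):
  I^A I^A × I^A I^A: posterior weight 4/15; P(next child type A) = 1.
  I^A I^A × I^A i: posterior weight 4/15; P(next child type A) = 1.
  I^A i × I^A I^A: posterior weight 4/15; P(next child type A) = 1.
  I^A i × I^A i: posterior weight 1/5; P(next child type A) = 3/4.
Weighted sum = 19/20.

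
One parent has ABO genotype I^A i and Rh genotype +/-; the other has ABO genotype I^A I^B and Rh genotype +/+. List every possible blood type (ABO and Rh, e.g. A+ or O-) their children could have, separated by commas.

Gametes from I^A i × I^A I^B give offspring ABO genotypes I^A I^A, I^A I^B, I^A i, I^B i, i.e. phenotypes A, B, AB.
Rh cross +/- × +/+ → phenotypes Rh+.
Combining independently: A+, B+, AB+.

A+, B+, AB+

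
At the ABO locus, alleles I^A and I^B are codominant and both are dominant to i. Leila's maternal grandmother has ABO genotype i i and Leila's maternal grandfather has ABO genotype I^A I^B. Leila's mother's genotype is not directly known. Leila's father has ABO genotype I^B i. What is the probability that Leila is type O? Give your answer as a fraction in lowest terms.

Leila's mother's ABO genotype from i i × I^A I^B: 1/2 I^A i, 1/2 I^B i.
Crossing each possibility with the father I^B i and summing P(type O): 1/2·1/4 + 1/2·1/4 = 1/4.

1/4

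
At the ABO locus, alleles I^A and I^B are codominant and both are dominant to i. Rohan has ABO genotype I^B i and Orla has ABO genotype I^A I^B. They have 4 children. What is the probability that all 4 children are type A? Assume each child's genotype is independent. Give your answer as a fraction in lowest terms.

1/256

ABO cross I^B i × I^A I^B → 1/4 A, 1/2 B, 1/4 AB.
So P(type A) = 1/4 per child.
All 4 independent: (1/4)^4 = 1/256.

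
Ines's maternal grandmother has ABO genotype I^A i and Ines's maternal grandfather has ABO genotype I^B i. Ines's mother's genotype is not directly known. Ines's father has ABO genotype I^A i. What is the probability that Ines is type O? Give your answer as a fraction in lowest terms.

Ines's mother's ABO genotype from I^A i × I^B i: 1/4 I^A I^B, 1/4 I^A i, 1/4 I^B i, 1/4 i i.
Crossing each possibility with the father I^A i and summing P(type O): 1/4·0 + 1/4·1/4 + 1/4·1/4 + 1/4·1/2 = 1/4.

1/4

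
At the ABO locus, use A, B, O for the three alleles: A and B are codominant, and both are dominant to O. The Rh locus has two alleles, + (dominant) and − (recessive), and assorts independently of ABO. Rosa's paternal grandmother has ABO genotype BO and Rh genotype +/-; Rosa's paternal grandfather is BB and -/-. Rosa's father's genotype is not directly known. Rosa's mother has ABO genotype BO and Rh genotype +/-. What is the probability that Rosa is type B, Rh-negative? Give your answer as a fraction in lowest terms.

Rosa's father's ABO genotype from BO × BB: 1/2 BB, 1/2 BO.
Crossing each possibility with the mother BO and summing P(type B): 1/2·1 + 1/2·3/4 = 7/8.
Similarly for Rh via the father's Rh distribution: P(Rh-) = 3/8.
Independent loci: 7/8 × 3/8 = 21/64.

21/64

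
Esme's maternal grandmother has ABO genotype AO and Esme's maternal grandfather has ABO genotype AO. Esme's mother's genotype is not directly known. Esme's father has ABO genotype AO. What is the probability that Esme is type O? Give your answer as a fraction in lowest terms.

Esme's mother's ABO genotype from AO × AO: 1/4 AA, 1/2 AO, 1/4 OO.
Crossing each possibility with the father AO and summing P(type O): 1/4·0 + 1/2·1/4 + 1/4·1/2 = 1/4.

1/4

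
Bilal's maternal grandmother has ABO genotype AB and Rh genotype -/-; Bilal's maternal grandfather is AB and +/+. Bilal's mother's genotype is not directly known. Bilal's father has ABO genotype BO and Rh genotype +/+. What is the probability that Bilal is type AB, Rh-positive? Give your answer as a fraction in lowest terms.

Bilal's mother's ABO genotype from AB × AB: 1/4 AA, 1/2 AB, 1/4 BB.
Crossing each possibility with the father BO and summing P(type AB): 1/4·1/2 + 1/2·1/4 + 1/4·0 = 1/4.
Similarly for Rh via the mother's Rh distribution: P(Rh+) = 1.
Independent loci: 1/4 × 1 = 1/4.

1/4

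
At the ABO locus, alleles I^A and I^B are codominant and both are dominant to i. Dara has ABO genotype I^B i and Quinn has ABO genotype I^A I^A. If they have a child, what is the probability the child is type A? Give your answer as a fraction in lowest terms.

1/2

ABO cross I^B i × I^A I^A → offspring phenotypes: 1/2 A, 1/2 AB.
So P(type A) = 1/2.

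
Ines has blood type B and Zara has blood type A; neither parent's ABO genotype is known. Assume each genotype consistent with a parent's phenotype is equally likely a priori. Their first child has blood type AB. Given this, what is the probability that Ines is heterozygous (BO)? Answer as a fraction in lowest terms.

Possible genotypes: Ines ∈ {BB, BO}; Zara ∈ {AA, AO}.
Weight each parental genotype pair by prior × P(type-AB child):
  BB × AA: posterior weight 4/9.
  BB × AO: posterior weight 2/9.
  BO × AA: posterior weight 2/9.
  BO × AO: posterior weight 1/9.
Sum the posterior weight over pairs where Ines is BO: 1/3.

1/3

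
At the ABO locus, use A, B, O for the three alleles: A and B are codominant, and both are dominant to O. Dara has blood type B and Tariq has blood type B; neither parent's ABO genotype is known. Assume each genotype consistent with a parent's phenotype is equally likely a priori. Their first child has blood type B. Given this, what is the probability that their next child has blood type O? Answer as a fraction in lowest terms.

Possible genotypes: Dara ∈ {BB, BO}; Tariq ∈ {BB, BO}.
Weight each parental genotype pair by prior × P(type-B child):
  BB × BB: posterior weight 4/15; P(next child type O) = 0.
  BB × BO: posterior weight 4/15; P(next child type O) = 0.
  BO × BB: posterior weight 4/15; P(next child type O) = 0.
  BO × BO: posterior weight 1/5; P(next child type O) = 1/4.
Weighted sum = 1/20.

1/20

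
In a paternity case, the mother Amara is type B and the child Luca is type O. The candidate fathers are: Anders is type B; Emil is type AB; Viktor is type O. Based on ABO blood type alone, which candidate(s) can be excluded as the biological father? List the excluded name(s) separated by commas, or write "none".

Emil

A candidate is excluded only if no genotype consistent with his phenotype could produce a type O child with a type B mother.
Emil (type AB): no genotype consistent with that phenotype can produce a type-O child with a type-B mother.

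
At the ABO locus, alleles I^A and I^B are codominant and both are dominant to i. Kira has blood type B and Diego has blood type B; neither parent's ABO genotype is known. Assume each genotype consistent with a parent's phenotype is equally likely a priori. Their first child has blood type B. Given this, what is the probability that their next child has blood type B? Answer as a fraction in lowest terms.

19/20

Possible genotypes: Kira ∈ {I^B I^B, I^B i}; Diego ∈ {I^B I^B, I^B i}.
Weight each parental genotype pair by prior × P(type-B child):
  I^B I^B × I^B I^B: posterior weight 4/15; P(next child type B) = 1.
  I^B I^B × I^B i: posterior weight 4/15; P(next child type B) = 1.
  I^B i × I^B I^B: posterior weight 4/15; P(next child type B) = 1.
  I^B i × I^B i: posterior weight 1/5; P(next child type B) = 3/4.
Weighted sum = 19/20.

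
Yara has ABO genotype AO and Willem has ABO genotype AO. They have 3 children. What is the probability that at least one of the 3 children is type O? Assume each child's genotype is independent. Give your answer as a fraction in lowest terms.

ABO cross AO × AO → 1/4 O, 3/4 A.
So P(type O) = 1/4 per child.
P(none) = (3/4)^3 = 27/64; P(at least one) = 1 − 27/64 = 37/64.

37/64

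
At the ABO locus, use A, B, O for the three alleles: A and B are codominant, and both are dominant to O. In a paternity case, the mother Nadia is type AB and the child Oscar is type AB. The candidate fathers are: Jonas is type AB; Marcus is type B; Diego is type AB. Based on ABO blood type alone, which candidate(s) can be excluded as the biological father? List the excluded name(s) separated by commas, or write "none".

A candidate is excluded only if no genotype consistent with his phenotype could produce a type AB child with a type AB mother.
Every candidate has at least one consistent genotype combination, so none can be excluded.

none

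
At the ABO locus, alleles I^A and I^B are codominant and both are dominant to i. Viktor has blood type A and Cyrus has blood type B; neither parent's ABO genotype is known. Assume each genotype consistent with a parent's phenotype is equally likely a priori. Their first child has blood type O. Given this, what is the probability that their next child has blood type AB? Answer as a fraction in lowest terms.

Possible genotypes: Viktor ∈ {I^A I^A, I^A i}; Cyrus ∈ {I^B I^B, I^B i}.
Weight each parental genotype pair by prior × P(type-O child):
  I^A i × I^B i: posterior weight 1; P(next child type AB) = 1/4.
Weighted sum = 1/4.

1/4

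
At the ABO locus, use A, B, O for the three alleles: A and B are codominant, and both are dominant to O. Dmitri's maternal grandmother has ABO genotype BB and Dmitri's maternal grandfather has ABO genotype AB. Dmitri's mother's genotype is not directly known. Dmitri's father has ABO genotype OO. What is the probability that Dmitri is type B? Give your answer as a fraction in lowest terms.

Dmitri's mother's ABO genotype from BB × AB: 1/2 AB, 1/2 BB.
Crossing each possibility with the father OO and summing P(type B): 1/2·1/2 + 1/2·1 = 3/4.

3/4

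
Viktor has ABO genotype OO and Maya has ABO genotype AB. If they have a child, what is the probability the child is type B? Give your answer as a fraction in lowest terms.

ABO cross OO × AB → offspring phenotypes: 1/2 A, 1/2 B.
So P(type B) = 1/2.

1/2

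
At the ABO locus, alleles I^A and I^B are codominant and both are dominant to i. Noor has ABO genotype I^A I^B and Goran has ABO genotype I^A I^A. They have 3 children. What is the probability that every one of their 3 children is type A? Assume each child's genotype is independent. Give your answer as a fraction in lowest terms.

ABO cross I^A I^B × I^A I^A → 1/2 A, 1/2 AB.
So P(type A) = 1/2 per child.
All 3 independent: (1/2)^3 = 1/8.

1/8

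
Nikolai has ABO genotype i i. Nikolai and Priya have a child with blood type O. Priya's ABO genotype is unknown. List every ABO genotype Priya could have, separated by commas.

I^A i, I^B i, i i

For each candidate genotype of Priya, check whether crossing it with i i can produce every observed child phenotype.
  I^A I^A → possible child types {A} ✗
  I^A I^B → possible child types {A, B} ✗
  I^A i → possible child types {O, A} ✓
  I^B I^B → possible child types {B} ✗
  I^B i → possible child types {O, B} ✓
  i i → possible child types {O} ✓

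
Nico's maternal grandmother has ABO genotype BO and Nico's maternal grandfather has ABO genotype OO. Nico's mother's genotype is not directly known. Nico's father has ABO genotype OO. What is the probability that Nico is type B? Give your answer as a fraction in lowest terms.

1/4

Nico's mother's ABO genotype from BO × OO: 1/2 BO, 1/2 OO.
Crossing each possibility with the father OO and summing P(type B): 1/2·1/2 + 1/2·0 = 1/4.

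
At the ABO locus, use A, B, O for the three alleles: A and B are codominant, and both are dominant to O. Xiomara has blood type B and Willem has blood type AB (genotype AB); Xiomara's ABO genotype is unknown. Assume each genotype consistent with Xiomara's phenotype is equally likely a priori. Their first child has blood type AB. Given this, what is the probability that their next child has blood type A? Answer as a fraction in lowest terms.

1/12

Possible genotypes: Xiomara ∈ {BB, BO}; Willem ∈ {AB}.
Weight each parental genotype pair by prior × P(type-AB child):
  BB × AB: posterior weight 2/3; P(next child type A) = 0.
  BO × AB: posterior weight 1/3; P(next child type A) = 1/4.
Weighted sum = 1/12.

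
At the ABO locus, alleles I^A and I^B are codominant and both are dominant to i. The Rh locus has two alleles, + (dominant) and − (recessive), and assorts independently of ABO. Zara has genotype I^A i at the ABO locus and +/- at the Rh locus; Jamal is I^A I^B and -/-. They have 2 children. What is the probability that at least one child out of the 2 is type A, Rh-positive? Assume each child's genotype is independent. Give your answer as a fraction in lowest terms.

ABO cross I^A i × I^A I^B → 1/2 A, 1/4 B, 1/4 AB.
Rh cross +/- × -/- → 1/2 Rh+, 1/2 Rh-; so P(type A, Rh-positive) = 1/2 × 1/2 = 1/4 per child.
P(none) = (3/4)^2 = 9/16; P(at least one) = 1 − 9/16 = 7/16.

7/16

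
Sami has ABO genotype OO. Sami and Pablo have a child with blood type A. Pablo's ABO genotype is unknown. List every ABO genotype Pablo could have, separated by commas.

For each candidate genotype of Pablo, check whether crossing it with OO can produce every observed child phenotype.
  AA → possible child types {A} ✓
  AB → possible child types {A, B} ✓
  AO → possible child types {O, A} ✓
  BB → possible child types {B} ✗
  BO → possible child types {O, B} ✗
  OO → possible child types {O} ✗

AA, AB, AO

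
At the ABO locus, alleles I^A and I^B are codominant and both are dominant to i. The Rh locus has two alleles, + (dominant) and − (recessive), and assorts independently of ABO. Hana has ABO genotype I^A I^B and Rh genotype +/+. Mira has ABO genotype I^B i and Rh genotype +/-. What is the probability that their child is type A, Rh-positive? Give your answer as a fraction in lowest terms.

1/4

ABO cross I^A I^B × I^B i → offspring phenotypes: 1/4 A, 1/2 B, 1/4 AB.
Rh cross +/+ × +/- → 1 Rh+.
Independent loci: P(type A, Rh-positive) = 1/4 × 1 = 1/4.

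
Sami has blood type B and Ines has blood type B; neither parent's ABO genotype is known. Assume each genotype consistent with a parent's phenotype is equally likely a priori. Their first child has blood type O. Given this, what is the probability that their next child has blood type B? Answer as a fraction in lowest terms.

Possible genotypes: Sami ∈ {BB, BO}; Ines ∈ {BB, BO}.
Weight each parental genotype pair by prior × P(type-O child):
  BO × BO: posterior weight 1; P(next child type B) = 3/4.
Weighted sum = 3/4.

3/4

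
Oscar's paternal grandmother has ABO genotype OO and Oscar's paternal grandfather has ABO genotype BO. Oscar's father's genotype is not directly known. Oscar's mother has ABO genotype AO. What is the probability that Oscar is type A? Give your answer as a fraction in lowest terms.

Oscar's father's ABO genotype from OO × BO: 1/2 BO, 1/2 OO.
Crossing each possibility with the mother AO and summing P(type A): 1/2·1/4 + 1/2·1/2 = 3/8.

3/8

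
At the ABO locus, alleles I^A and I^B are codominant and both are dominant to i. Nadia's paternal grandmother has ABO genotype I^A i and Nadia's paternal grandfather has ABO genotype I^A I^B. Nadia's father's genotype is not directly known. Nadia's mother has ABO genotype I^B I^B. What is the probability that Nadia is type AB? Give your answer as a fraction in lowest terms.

Nadia's father's ABO genotype from I^A i × I^A I^B: 1/4 I^A I^A, 1/4 I^A I^B, 1/4 I^A i, 1/4 I^B i.
Crossing each possibility with the mother I^B I^B and summing P(type AB): 1/4·1 + 1/4·1/2 + 1/4·1/2 + 1/4·0 = 1/2.

1/2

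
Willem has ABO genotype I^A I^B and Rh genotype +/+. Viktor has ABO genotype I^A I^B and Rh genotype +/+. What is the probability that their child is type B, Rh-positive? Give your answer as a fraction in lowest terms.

ABO cross I^A I^B × I^A I^B → offspring phenotypes: 1/4 A, 1/4 B, 1/2 AB.
Rh cross +/+ × +/+ → 1 Rh+.
Independent loci: P(type B, Rh-positive) = 1/4 × 1 = 1/4.

1/4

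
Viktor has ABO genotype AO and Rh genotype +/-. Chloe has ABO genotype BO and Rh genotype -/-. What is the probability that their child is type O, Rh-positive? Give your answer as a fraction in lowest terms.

ABO cross AO × BO → offspring phenotypes: 1/4 O, 1/4 A, 1/4 B, 1/4 AB.
Rh cross +/- × -/- → 1/2 Rh+, 1/2 Rh-.
Independent loci: P(type O, Rh-positive) = 1/4 × 1/2 = 1/8.

1/8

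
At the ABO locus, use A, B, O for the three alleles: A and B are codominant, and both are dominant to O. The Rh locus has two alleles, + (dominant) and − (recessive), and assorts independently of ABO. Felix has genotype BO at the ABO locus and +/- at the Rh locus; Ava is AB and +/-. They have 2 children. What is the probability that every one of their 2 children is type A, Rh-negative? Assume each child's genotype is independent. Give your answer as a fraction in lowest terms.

1/256

ABO cross BO × AB → 1/4 A, 1/2 B, 1/4 AB.
Rh cross +/- × +/- → 3/4 Rh+, 1/4 Rh-; so P(type A, Rh-negative) = 1/4 × 1/4 = 1/16 per child.
All 2 independent: (1/16)^2 = 1/256.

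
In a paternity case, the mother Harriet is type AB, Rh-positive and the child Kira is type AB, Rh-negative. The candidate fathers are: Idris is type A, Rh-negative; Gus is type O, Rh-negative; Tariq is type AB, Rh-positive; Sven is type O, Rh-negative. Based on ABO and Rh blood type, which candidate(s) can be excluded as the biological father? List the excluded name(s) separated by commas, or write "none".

Gus, Sven

A candidate is excluded only if no genotype consistent with his phenotype could produce a type AB, Rh-negative child with a type AB, Rh-positive mother.
Gus (type O, Rh-): no genotype consistent with that phenotype can produce a type-AB Rh- child with a type-AB mother.
Sven (type O, Rh-): no genotype consistent with that phenotype can produce a type-AB Rh- child with a type-AB mother.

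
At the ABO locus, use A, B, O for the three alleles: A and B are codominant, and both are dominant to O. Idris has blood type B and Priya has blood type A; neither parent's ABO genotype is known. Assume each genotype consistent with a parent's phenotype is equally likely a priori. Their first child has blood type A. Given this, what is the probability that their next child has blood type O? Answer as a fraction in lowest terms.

Possible genotypes: Idris ∈ {BB, BO}; Priya ∈ {AA, AO}.
Weight each parental genotype pair by prior × P(type-A child):
  BO × AA: posterior weight 2/3; P(next child type O) = 0.
  BO × AO: posterior weight 1/3; P(next child type O) = 1/4.
Weighted sum = 1/12.

1/12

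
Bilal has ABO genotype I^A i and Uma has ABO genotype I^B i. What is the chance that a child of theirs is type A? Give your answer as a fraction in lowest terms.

1/4

ABO cross I^A i × I^B i → offspring phenotypes: 1/4 O, 1/4 A, 1/4 B, 1/4 AB.
So P(type A) = 1/4.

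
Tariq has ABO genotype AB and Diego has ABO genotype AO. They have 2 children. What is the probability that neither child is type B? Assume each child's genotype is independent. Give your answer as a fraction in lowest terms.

9/16

ABO cross AB × AO → 1/2 A, 1/4 B, 1/4 AB.
So P(type B) = 1/4 per child.
P(not type B) = 3/4 for one child; (3/4)^2 = 9/16.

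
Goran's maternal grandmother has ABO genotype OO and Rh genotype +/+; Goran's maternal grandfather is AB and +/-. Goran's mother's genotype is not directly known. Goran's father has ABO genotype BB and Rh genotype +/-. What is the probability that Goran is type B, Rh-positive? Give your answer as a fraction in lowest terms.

21/32

Goran's mother's ABO genotype from OO × AB: 1/2 AO, 1/2 BO.
Crossing each possibility with the father BB and summing P(type B): 1/2·1/2 + 1/2·1 = 3/4.
Similarly for Rh via the mother's Rh distribution: P(Rh+) = 7/8.
Independent loci: 3/4 × 7/8 = 21/32.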